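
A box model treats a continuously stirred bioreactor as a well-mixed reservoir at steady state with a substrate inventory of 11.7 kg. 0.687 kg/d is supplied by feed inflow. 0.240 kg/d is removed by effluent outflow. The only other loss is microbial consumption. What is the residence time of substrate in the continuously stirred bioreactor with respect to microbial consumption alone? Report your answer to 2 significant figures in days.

26 d

At steady state ΣF_in = ΣF_out.
ΣF_in = 0.68700 kg/d.
Microbial consumption flux = ΣF_in − (0.240) = 0.68700 − 0.2400 = 0.4470 kg/d.
τ = M / F = 11.7 / 0.4470 = 26.17 d.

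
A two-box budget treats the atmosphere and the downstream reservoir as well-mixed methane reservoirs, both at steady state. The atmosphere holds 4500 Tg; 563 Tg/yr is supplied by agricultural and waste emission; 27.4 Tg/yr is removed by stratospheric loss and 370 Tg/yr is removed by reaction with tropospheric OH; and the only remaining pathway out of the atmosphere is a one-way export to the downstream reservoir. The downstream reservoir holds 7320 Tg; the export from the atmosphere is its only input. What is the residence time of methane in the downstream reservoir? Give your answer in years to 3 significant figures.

Balance the atmosphere: ΣF_in = 563.00 Tg/yr.
Export to the downstream reservoir = ΣF_in − (27.4 + 370) = 165.60 Tg/yr.
At steady state the output of the downstream reservoir equals its input, 165.60 Tg/yr.
τ = M / F = 7320 / 165.60 = 44.20 yr.

44.2 yr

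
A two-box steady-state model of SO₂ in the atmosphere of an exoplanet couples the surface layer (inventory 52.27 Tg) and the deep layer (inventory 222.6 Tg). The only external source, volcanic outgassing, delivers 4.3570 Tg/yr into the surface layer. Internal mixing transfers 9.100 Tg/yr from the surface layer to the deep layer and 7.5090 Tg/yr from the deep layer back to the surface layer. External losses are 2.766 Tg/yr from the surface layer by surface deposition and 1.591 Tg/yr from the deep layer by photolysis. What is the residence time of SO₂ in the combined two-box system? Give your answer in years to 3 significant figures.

63.1 yr

Residence time in the combined system uses the total inventory and the total *external* removal — internal exchanges between the two boxes cancel.
M_total = 52.27 + 222.6 = 274.87 Tg.
ΣF_external_out = 2.766 + 1.591 = 4.3570 Tg/yr.
τ = M_total / ΣF_ext = 274.87 / 4.3570 = 63.09 yr.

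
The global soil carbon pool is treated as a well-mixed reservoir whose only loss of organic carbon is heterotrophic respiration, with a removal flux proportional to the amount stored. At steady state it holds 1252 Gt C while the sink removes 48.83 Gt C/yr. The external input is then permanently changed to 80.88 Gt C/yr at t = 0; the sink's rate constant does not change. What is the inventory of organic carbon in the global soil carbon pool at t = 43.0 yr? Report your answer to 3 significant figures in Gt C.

The sink rate constant is k = F₀/M₀ = 48.83/1252 = 0.03900 yr⁻¹.
Solving dM/dt = F₁ − kM with M(0) = M₀ gives M(t) = F₁/k + (M₀ − F₁/k)·e^(−kt).
F₁/k = 80.88/0.03900 = 2073.8 Gt C; kt = 0.03900 × 43.0 = 1.677, e^(−kt) = 0.1869.
M(43.0) = 2073.8 + (1252 − 2073.8) × 0.1869 = 2073.8 − 153.6 = 1920.2 Gt C.

1920 Gt C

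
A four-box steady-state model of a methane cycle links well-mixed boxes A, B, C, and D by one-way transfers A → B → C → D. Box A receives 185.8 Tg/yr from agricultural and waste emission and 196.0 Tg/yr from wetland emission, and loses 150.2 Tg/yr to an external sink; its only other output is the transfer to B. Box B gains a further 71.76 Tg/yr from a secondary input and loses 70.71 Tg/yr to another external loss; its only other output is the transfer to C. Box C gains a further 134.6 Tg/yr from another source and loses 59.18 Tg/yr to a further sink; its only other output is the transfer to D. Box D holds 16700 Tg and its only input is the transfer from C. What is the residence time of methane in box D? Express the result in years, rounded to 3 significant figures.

Box A: F(A→B) = (185.8 + 196.0) − 150.2 = 231.60 Tg/yr.
Box B: F(B→C) = (231.60 + 71.76) − 70.71 = 232.65 Tg/yr.
Box C: F(C→D) = (232.65 + 134.6) − 59.18 = 308.07 Tg/yr.
Box D throughput = its input = 308.07 Tg/yr; τ = 16700 / 308.07 = 54.21 yr.

54.2 yr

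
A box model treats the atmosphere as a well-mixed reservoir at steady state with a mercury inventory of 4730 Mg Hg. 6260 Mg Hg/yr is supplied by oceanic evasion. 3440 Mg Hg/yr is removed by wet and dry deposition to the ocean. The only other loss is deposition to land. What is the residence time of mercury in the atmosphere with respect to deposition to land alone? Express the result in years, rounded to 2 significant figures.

At steady state ΣF_in = ΣF_out.
ΣF_in = 6260.0 Mg Hg/yr.
Deposition to land flux = ΣF_in − (3440) = 6260.0 − 3440 = 2820 Mg Hg/yr.
τ = M / F = 4730 / 2820 = 1.677 yr.

1.7 yr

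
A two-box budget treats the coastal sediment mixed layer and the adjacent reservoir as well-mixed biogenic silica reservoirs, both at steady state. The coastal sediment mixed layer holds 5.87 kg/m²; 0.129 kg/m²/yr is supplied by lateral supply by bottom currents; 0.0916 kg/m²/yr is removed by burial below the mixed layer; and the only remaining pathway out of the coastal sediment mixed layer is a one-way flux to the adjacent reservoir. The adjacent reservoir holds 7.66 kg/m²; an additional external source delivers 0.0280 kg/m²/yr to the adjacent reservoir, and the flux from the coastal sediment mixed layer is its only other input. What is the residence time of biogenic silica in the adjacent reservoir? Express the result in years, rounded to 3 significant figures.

Balance the coastal sediment mixed layer: ΣF_in = 0.12900 kg/m²/yr.
Flux to the adjacent reservoir = ΣF_in − (0.0916) = 0.037400 kg/m²/yr.
Total input to the adjacent reservoir = 0.037400 + 0.0280 = 0.065400 kg/m²/yr; at steady state this equals its total output.
τ = M / F = 7.66 / 0.065400 = 117.1 yr.

117 yr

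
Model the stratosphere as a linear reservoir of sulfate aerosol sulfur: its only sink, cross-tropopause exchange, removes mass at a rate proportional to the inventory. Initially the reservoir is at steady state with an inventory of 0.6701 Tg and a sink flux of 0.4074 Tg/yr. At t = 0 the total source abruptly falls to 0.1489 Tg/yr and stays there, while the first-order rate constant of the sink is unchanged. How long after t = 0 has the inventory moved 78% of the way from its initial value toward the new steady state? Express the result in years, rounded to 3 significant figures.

2.49 yr

τ = M₀/F₀ = 0.6701/0.4074 = 1.645 yr.
The remaining gap fraction is e^(−t/τ); 78% covered ⇒ e^(−t/τ) = 0.220.
t = −τ ln(0.220) = 1.645 × 1.514 = 2.490 yr.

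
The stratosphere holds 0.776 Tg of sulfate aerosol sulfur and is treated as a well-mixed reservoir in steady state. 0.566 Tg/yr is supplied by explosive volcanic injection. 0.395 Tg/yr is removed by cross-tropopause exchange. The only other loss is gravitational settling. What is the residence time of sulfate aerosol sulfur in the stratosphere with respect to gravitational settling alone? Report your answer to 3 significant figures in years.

4.54 yr

At steady state ΣF_in = ΣF_out.
ΣF_in = 0.56600 Tg/yr.
Gravitational settling flux = ΣF_in − (0.395) = 0.56600 − 0.3950 = 0.1710 Tg/yr.
τ = M / F = 0.776 / 0.1710 = 4.538 yr.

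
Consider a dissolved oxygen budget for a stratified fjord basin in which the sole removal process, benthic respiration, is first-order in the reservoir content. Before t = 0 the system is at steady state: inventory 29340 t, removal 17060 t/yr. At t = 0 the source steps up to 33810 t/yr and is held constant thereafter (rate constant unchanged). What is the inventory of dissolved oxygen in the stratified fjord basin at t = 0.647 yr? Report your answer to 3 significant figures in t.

38400 t

τ = M₀/F₀ = 29340/17060 = 1.720 yr; rate constant k = 1/τ.
New steady state M_∞ = F₁/k = F₁·τ = 33810 × 1.720 = 58147 t.
M(t) = M_∞ + (M₀ − M_∞)·e^(−t/τ); t/τ = 0.647/1.720 = 0.3762, so e^(−t/τ) = 0.6865.
M(t) = 58147 − 28810 × 0.6865 = 38372 t.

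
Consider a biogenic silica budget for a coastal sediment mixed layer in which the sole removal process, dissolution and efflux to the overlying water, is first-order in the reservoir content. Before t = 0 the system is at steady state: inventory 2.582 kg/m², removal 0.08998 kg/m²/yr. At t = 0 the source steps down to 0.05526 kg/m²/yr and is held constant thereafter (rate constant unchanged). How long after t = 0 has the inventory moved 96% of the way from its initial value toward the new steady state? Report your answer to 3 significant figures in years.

τ = M₀/F₀ = 2.582/0.08998 = 28.70 yr.
The remaining gap fraction is e^(−t/τ); 96% covered ⇒ e^(−t/τ) = 0.0400.
t = −τ ln(0.0400) = 28.70 × 3.219 = 92.37 yr.

92.4 yr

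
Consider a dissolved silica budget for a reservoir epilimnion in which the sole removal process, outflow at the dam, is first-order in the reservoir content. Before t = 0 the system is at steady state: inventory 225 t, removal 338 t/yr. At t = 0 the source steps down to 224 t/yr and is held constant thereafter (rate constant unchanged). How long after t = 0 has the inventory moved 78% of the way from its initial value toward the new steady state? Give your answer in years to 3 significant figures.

τ = M₀/F₀ = 225/338 = 0.6657 yr.
The remaining gap fraction is e^(−t/τ); 78% covered ⇒ e^(−t/τ) = 0.220.
t = −τ ln(0.220) = 0.6657 × 1.514 = 1.008 yr.

1.01 yr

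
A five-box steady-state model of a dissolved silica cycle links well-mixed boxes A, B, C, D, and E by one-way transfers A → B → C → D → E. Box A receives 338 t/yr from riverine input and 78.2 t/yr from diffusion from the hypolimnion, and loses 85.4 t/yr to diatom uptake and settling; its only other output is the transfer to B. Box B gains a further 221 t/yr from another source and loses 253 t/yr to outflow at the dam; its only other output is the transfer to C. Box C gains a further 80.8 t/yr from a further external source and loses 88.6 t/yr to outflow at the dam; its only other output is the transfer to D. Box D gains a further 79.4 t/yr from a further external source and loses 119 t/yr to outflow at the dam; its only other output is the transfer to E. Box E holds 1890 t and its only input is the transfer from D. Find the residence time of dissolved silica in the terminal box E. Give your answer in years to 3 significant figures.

7.52 yr

Box A: F(A→B) = (338 + 78.2) − 85.4 = 330.80 t/yr.
Box B: F(B→C) = (330.80 + 221) − 253 = 298.80 t/yr.
Box C: F(C→D) = (298.80 + 80.8) − 88.6 = 291.00 t/yr.
Box D: F(D→E) = (291.00 + 79.4) − 119 = 251.40 t/yr.
Box E throughput = its input = 251.40 t/yr; τ = 1890 / 251.40 = 7.518 yr.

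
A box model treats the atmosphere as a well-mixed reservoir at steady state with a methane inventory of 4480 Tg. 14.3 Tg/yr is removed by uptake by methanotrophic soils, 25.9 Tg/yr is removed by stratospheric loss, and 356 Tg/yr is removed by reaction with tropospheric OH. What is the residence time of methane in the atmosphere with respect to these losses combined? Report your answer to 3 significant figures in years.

Total removal = 14.30 + 25.90 + 356.0 = 396.20 Tg/yr.
τ = M / ΣF_out = 4480 / 396.20 = 11.31 yr.

11.3 yr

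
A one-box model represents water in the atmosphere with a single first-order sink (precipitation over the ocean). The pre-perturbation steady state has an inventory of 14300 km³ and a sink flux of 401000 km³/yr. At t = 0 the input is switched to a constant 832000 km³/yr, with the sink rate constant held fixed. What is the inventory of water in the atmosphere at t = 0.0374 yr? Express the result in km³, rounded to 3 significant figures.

Residence time τ = M₀/F₀ = 0.03566 yr. The eventual steady state is M_∞ = M₀·(F₁/F₀) = 14300 × 832000/401000 = 29670 km³.
The anomaly ΔM(t) = M(t) − M_∞ decays as ΔM₀·e^(−t/τ) with ΔM₀ = 14300 − 29670 = −15370 km³.
At t = 0.0374 yr, e^(−t/τ) = e^(−1.049) = 0.3504, so ΔM = −5385 km³ and M = 29670 − 5385 = 24285 km³.

24300 km³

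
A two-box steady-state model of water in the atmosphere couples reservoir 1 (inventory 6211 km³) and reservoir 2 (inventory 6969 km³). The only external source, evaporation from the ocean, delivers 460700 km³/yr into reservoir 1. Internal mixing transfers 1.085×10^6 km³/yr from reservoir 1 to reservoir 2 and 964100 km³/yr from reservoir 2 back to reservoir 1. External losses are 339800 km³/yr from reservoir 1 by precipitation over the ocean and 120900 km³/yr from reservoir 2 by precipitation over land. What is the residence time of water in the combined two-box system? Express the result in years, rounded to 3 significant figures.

0.0286 yr

Residence time in the combined system uses the total inventory and the total *external* removal — internal exchanges between the two boxes cancel.
M_total = 6211 + 6969 = 13180 km³.
ΣF_external_out = 339800 + 120900 = 460700 km³/yr.
τ = M_total / ΣF_ext = 13180 / 460700 = 0.02861 yr.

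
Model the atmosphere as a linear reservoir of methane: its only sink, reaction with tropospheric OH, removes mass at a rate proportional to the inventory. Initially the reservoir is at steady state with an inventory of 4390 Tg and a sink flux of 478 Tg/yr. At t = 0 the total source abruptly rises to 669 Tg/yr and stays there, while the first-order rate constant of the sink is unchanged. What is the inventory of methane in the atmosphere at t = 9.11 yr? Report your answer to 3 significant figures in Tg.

5490 Tg

Residence time τ = M₀/F₀ = 9.184 yr. The eventual steady state is M_∞ = M₀·(F₁/F₀) = 4390 × 669/478 = 6144.2 Tg.
The anomaly ΔM(t) = M(t) − M_∞ decays as ΔM₀·e^(−t/τ) with ΔM₀ = 4390 − 6144.2 = −1754 Tg.
At t = 9.11 yr, e^(−t/τ) = e^(−0.9919) = 0.3709, so ΔM = −650.5 Tg and M = 6144.2 − 650.5 = 5493.6 Tg.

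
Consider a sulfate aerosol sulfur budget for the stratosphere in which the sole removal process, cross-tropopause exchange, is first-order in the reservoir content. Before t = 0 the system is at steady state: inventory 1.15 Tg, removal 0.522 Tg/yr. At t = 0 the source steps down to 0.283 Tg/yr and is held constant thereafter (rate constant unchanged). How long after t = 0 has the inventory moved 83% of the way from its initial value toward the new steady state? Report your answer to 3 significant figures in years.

3.90 yr

τ = M₀/F₀ = 1.15/0.522 = 2.203 yr.
The remaining gap fraction is e^(−t/τ); 83% covered ⇒ e^(−t/τ) = 0.170.
t = −τ ln(0.170) = 2.203 × 1.772 = 3.904 yr.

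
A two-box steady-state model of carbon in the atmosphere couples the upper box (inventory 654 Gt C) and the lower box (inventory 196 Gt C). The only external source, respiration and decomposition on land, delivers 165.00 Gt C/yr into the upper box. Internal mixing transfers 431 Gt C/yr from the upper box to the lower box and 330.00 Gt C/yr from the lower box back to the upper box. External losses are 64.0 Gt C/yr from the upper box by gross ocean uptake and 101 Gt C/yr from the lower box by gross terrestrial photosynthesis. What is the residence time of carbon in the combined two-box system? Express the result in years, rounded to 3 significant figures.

Residence time in the combined system uses the total inventory and the total *external* removal — internal exchanges between the two boxes cancel.
M_total = 654 + 196 = 850.00 Gt C.
ΣF_external_out = 64.0 + 101 = 165.00 Gt C/yr.
τ = M_total / ΣF_ext = 850.00 / 165.00 = 5.152 yr.

5.15 yr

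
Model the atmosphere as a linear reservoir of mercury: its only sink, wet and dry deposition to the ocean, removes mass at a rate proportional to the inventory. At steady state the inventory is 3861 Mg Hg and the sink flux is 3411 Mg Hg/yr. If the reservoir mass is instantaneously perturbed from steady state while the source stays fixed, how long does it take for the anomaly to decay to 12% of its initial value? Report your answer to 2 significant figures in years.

2.4 yr

For a linear reservoir the anomaly decays as exp(−t/τ) with τ = M/F = 3861/3411 = 1.132 yr.
exp(−t/τ) = 0.12 ⇒ t = −τ ln(0.12) = 1.132 × 2.120 = 2.400 yr.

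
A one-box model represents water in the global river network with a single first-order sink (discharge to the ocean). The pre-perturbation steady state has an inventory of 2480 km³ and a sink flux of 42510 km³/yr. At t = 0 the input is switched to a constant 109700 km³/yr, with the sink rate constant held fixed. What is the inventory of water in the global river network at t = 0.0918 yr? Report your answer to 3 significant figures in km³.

5590 km³

The sink rate constant is k = F₀/M₀ = 42510/2480 = 17.14 yr⁻¹.
Solving dM/dt = F₁ − kM with M(0) = M₀ gives M(t) = F₁/k + (M₀ − F₁/k)·e^(−kt).
F₁/k = 109700/17.14 = 6399.8 km³; kt = 17.14 × 0.0918 = 1.574, e^(−kt) = 0.2073.
M(0.0918) = 6399.8 + (2480 − 6399.8) × 0.2073 = 6399.8 − 812.6 = 5587.2 km³.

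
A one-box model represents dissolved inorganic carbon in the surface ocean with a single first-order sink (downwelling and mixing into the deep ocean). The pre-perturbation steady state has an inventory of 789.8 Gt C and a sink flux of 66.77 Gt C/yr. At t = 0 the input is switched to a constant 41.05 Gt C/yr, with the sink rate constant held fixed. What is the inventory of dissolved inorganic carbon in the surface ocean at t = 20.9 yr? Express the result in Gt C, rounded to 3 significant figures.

538 Gt C

Residence time τ = M₀/F₀ = 11.83 yr. The eventual steady state is M_∞ = M₀·(F₁/F₀) = 789.8 × 41.05/66.77 = 485.57 Gt C.
The anomaly ΔM(t) = M(t) − M_∞ decays as ΔM₀·e^(−t/τ) with ΔM₀ = 789.8 − 485.57 = 304.2 Gt C.
At t = 20.9 yr, e^(−t/τ) = e^(−1.767) = 0.1709, so ΔM = 51.98 Gt C and M = 485.57 + 51.98 = 537.55 Gt C.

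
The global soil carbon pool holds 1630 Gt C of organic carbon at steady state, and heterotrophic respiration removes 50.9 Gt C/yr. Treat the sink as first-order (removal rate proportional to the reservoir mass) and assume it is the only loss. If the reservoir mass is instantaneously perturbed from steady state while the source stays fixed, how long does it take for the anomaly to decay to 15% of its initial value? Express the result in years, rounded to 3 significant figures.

60.8 yr

For a linear reservoir the anomaly decays as exp(−t/τ) with τ = M/F = 1630/50.9 = 32.02 yr.
exp(−t/τ) = 0.15 ⇒ t = −τ ln(0.15) = 32.02 × 1.897 = 60.75 yr.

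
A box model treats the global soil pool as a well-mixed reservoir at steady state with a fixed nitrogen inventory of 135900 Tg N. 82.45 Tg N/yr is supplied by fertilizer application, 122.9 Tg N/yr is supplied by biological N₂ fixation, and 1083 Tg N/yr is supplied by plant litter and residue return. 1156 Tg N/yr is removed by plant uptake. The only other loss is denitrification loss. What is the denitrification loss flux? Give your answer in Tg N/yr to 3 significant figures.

132 Tg N/yr

At steady state ΣF_in = ΣF_out.
ΣF_in = 82.45 + 122.9 + 1083 = 1288.3 Tg N/yr.
Denitrification loss flux = ΣF_in − (1156) = 1288.3 − 1156 = 132.3 Tg N/yr.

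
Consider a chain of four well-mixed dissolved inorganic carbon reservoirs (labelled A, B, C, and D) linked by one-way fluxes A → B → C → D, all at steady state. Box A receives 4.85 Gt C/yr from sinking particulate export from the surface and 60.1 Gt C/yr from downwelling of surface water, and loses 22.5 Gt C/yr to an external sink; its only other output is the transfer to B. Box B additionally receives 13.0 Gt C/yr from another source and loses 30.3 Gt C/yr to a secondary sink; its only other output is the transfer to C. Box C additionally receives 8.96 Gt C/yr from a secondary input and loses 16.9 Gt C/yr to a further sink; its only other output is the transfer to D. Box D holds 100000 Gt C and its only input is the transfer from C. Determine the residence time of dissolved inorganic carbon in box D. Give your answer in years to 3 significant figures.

Box A: F(A→B) = (4.85 + 60.1) − 22.5 = 42.450 Gt C/yr.
Box B: F(B→C) = (42.450 + 13.0) − 30.3 = 25.150 Gt C/yr.
Box C: F(C→D) = (25.150 + 8.96) − 16.9 = 17.210 Gt C/yr.
Box D throughput = its input = 17.210 Gt C/yr; τ = 100000 / 17.210 = 5811 yr.

5810 yr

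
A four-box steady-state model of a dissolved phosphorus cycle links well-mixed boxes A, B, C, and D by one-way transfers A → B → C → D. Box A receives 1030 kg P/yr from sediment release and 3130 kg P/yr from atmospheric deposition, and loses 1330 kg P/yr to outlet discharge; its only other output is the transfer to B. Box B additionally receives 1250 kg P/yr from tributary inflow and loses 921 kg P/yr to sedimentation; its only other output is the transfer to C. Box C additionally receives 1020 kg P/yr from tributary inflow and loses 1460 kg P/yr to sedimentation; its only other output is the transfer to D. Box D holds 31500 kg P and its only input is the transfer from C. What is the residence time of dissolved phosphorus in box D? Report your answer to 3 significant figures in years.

Box A: F(A→B) = (1030 + 3130) − 1330 = 2830.0 kg P/yr.
Box B: F(B→C) = (2830.0 + 1250) − 921 = 3159.0 kg P/yr.
Box C: F(C→D) = (3159.0 + 1020) − 1460 = 2719.0 kg P/yr.
Box D throughput = its input = 2719.0 kg P/yr; τ = 31500 / 2719.0 = 11.59 yr.

11.6 yr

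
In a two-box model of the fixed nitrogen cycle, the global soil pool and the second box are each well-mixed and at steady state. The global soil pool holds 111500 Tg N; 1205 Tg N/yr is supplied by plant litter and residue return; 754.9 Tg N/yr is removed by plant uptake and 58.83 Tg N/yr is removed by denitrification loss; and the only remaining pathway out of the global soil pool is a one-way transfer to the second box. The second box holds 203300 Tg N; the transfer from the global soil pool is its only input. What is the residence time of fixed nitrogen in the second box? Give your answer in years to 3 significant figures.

Balance the global soil pool: ΣF_in = 1205.0 Tg N/yr.
Transfer to the second box = ΣF_in − (754.9 + 58.83) = 391.27 Tg N/yr.
At steady state the output of the second box equals its input, 391.27 Tg N/yr.
τ = M / F = 203300 / 391.27 = 519.6 yr.

520 yr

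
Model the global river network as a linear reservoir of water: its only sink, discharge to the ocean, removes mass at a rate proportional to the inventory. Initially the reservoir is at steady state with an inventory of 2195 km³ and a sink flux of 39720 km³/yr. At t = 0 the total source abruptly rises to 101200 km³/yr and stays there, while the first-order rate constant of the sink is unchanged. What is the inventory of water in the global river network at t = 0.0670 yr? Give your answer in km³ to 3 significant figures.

Residence time τ = M₀/F₀ = 0.05526 yr. The eventual steady state is M_∞ = M₀·(F₁/F₀) = 2195 × 101200/39720 = 5592.5 km³.
The anomaly ΔM(t) = M(t) − M_∞ decays as ΔM₀·e^(−t/τ) with ΔM₀ = 2195 − 5592.5 = −3397 km³.
At t = 0.0670 yr, e^(−t/τ) = e^(−1.212) = 0.2975, so ΔM = −1011 km³ and M = 5592.5 − 1011 = 4581.8 km³.

4580 km³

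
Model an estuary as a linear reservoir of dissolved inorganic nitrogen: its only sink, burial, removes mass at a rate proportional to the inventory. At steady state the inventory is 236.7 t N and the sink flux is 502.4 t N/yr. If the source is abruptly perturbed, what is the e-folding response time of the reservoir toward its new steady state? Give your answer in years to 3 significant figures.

For a linear reservoir the response time equals the residence time τ = M/F.
τ = 236.7 / 502.4 = 0.4711 yr.

0.471 yr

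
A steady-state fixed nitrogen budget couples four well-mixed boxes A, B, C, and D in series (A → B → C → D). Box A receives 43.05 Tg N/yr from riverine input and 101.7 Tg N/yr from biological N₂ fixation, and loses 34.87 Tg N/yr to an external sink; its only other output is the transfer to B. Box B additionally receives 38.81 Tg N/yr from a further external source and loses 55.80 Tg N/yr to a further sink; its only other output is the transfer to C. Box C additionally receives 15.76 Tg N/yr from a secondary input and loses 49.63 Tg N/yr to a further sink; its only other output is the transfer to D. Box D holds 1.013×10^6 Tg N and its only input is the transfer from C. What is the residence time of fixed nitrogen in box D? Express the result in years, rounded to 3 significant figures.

Box A: F(A→B) = (43.05 + 101.7) − 34.87 = 109.88 Tg N/yr.
Box B: F(B→C) = (109.88 + 38.81) − 55.80 = 92.890 Tg N/yr.
Box C: F(C→D) = (92.890 + 15.76) − 49.63 = 59.020 Tg N/yr.
Box D throughput = its input = 59.020 Tg N/yr; τ = 1.013×10^6 / 59.020 = 17160 yr.

17200 yr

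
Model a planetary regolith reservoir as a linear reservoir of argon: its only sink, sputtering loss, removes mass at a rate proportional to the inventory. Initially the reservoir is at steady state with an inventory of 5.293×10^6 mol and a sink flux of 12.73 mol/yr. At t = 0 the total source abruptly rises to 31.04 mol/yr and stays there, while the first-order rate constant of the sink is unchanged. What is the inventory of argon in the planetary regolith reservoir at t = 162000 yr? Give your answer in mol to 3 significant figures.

7.75×10^6 mol

Residence time τ = M₀/F₀ = 415800 yr. The eventual steady state is M_∞ = M₀·(F₁/F₀) = 5.293×10^6 × 31.04/12.73 = 1.2906×10^7 mol.
The anomaly ΔM(t) = M(t) − M_∞ decays as ΔM₀·e^(−t/τ) with ΔM₀ = 5.293×10^6 − 1.2906×10^7 = −7.613×10^6 mol.
At t = 162000 yr, e^(−t/τ) = e^(−0.3896) = 0.6773, so ΔM = −5.156×10^6 mol and M = 1.2906×10^7 − 5.156×10^6 = 7.7496×10^6 mol.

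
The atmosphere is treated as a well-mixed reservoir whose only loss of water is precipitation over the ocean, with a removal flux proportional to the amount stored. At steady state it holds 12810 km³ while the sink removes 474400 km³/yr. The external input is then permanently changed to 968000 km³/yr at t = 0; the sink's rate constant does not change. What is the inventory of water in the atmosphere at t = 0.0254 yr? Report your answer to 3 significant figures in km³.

Residence time τ = M₀/F₀ = 0.02700 yr. The eventual steady state is M_∞ = M₀·(F₁/F₀) = 12810 × 968000/474400 = 26138 km³.
The anomaly ΔM(t) = M(t) − M_∞ decays as ΔM₀·e^(−t/τ) with ΔM₀ = 12810 − 26138 = −13330 km³.
At t = 0.0254 yr, e^(−t/τ) = e^(−0.9407) = 0.3904, so ΔM = −5203 km³ and M = 26138 − 5203 = 20935 km³.

20900 km³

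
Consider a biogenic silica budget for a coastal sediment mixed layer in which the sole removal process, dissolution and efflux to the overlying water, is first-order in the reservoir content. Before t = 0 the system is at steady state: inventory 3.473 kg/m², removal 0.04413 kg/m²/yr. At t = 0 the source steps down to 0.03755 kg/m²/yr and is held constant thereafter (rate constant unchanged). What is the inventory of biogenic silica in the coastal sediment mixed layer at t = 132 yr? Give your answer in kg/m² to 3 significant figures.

τ = M₀/F₀ = 3.473/0.04413 = 78.70 yr; rate constant k = 1/τ.
New steady state M_∞ = F₁/k = F₁·τ = 0.03755 × 78.70 = 2.9552 kg/m².
M(t) = M_∞ + (M₀ − M_∞)·e^(−t/τ); t/τ = 132/78.70 = 1.677, so e^(−t/τ) = 0.1869.
M(t) = 2.9552 + 0.5178 × 0.1869 = 3.0519 kg/m².

3.05 kg/m²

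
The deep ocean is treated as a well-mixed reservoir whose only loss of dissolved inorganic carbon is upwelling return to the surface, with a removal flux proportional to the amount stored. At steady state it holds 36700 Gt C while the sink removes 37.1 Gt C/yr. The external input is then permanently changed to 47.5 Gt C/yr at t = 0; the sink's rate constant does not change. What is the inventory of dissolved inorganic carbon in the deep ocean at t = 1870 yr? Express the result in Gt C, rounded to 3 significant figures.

τ = M₀/F₀ = 36700/37.1 = 989.2 yr; rate constant k = 1/τ.
New steady state M_∞ = F₁/k = F₁·τ = 47.5 × 989.2 = 46988 Gt C.
M(t) = M_∞ + (M₀ − M_∞)·e^(−t/τ); t/τ = 1870/989.2 = 1.890, so e^(−t/τ) = 0.1510.
M(t) = 46988 − 10290 × 0.1510 = 45434 Gt C.

45400 Gt C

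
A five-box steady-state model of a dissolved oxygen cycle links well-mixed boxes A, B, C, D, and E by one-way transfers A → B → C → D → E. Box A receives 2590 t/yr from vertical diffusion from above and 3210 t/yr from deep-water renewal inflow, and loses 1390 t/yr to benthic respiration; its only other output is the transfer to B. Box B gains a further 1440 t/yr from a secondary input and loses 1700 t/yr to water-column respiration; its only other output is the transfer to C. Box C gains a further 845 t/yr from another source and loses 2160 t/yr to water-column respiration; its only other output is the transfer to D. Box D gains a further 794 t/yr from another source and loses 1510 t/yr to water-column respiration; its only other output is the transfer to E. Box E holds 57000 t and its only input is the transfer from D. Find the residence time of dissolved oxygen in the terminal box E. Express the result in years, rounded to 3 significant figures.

26.9 yr

Box A: F(A→B) = (2590 + 3210) − 1390 = 4410.0 t/yr.
Box B: F(B→C) = (4410.0 + 1440) − 1700 = 4150.0 t/yr.
Box C: F(C→D) = (4150.0 + 845) − 2160 = 2835.0 t/yr.
Box D: F(D→E) = (2835.0 + 794) − 1510 = 2119.0 t/yr.
Box E throughput = its input = 2119.0 t/yr; τ = 57000 / 2119.0 = 26.90 yr.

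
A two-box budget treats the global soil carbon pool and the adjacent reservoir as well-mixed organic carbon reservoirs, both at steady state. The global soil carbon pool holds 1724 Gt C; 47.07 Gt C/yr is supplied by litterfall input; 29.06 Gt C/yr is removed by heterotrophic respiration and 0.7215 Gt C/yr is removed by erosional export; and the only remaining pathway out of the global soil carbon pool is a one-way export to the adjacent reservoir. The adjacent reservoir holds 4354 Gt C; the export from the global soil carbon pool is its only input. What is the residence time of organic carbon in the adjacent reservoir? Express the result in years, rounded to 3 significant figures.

Balance the global soil carbon pool: ΣF_in = 47.070 Gt C/yr.
Export to the adjacent reservoir = ΣF_in − (29.06 + 0.7215) = 17.289 Gt C/yr.
At steady state the output of the adjacent reservoir equals its input, 17.289 Gt C/yr.
τ = M / F = 4354 / 17.289 = 251.8 yr.

252 yr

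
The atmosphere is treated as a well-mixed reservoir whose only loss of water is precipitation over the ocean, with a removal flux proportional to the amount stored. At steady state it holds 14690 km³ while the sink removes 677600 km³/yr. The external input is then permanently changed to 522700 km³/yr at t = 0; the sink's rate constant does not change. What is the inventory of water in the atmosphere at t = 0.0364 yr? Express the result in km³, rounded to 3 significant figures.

12000 km³

τ = M₀/F₀ = 14690/677600 = 0.02168 yr; rate constant k = 1/τ.
New steady state M_∞ = F₁/k = F₁·τ = 522700 × 0.02168 = 11332 km³.
M(t) = M_∞ + (M₀ − M_∞)·e^(−t/τ); t/τ = 0.0364/0.02168 = 1.679, so e^(−t/τ) = 0.1866.
M(t) = 11332 + 3358 × 0.1866 = 11958 km³.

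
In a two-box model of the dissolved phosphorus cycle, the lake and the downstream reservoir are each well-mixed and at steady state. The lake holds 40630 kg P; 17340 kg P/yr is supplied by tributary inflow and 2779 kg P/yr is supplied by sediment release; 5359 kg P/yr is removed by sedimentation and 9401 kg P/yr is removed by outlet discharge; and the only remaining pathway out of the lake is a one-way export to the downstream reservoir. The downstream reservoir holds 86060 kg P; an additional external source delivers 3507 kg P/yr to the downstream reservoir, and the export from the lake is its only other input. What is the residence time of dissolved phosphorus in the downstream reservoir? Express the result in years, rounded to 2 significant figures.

9.7 yr

Balance the lake: ΣF_in = 17340 + 2779 = 20119 kg P/yr.
Export to the downstream reservoir = ΣF_in − (5359 + 9401) = 5359.0 kg P/yr.
Total input to the downstream reservoir = 5359.0 + 3507 = 8866.0 kg P/yr; at steady state this equals its total output.
τ = M / F = 86060 / 8866.0 = 9.707 yr.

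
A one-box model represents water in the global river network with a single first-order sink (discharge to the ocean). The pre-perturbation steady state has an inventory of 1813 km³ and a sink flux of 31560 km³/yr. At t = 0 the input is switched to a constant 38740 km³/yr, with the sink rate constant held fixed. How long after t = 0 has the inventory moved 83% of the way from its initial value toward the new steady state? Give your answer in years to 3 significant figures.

τ = M₀/F₀ = 1813/31560 = 0.05745 yr.
The remaining gap fraction is e^(−t/τ); 83% covered ⇒ e^(−t/τ) = 0.170.
t = −τ ln(0.170) = 0.05745 × 1.772 = 0.1018 yr.

0.102 yr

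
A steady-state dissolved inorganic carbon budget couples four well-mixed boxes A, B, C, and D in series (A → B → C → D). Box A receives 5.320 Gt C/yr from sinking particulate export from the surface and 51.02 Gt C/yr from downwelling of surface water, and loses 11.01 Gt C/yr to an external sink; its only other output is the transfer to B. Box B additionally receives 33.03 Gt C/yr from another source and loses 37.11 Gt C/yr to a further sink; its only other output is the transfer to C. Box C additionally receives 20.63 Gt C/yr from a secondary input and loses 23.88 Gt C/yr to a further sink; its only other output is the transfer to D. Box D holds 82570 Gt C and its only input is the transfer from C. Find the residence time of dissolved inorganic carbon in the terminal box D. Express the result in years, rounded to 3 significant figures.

Box A: F(A→B) = (5.320 + 51.02) − 11.01 = 45.330 Gt C/yr.
Box B: F(B→C) = (45.330 + 33.03) − 37.11 = 41.250 Gt C/yr.
Box C: F(C→D) = (41.250 + 20.63) − 23.88 = 38.000 Gt C/yr.
Box D throughput = its input = 38.000 Gt C/yr; τ = 82570 / 38.000 = 2173 yr.

2170 yr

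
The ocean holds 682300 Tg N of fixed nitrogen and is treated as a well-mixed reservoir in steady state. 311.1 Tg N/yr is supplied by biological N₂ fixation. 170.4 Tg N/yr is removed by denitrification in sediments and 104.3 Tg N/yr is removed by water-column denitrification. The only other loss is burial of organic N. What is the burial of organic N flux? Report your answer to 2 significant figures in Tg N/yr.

36 Tg N/yr

At steady state ΣF_in = ΣF_out.
ΣF_in = 311.10 Tg N/yr.
Burial of organic N flux = ΣF_in − (170.4 + 104.3) = 311.10 − 274.7 = 36.40 Tg N/yr.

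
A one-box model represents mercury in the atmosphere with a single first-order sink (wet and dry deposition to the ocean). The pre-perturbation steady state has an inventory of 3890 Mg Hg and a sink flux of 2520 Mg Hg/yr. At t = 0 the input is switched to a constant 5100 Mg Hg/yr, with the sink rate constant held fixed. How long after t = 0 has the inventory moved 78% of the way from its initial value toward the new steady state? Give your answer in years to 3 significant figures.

τ = M₀/F₀ = 3890/2520 = 1.544 yr.
The remaining gap fraction is e^(−t/τ); 78% covered ⇒ e^(−t/τ) = 0.220.
t = −τ ln(0.220) = 1.544 × 1.514 = 2.337 yr.

2.34 yr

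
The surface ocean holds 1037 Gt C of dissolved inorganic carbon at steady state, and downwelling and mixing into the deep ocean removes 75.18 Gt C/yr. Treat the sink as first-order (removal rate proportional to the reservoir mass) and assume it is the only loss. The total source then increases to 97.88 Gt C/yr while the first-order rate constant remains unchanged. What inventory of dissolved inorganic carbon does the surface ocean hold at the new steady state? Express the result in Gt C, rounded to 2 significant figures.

Rate constant k = F/M = 75.18 / 1037 = 0.07250 yr⁻¹.
At the new steady state, source = k·M_new ⇒ M_new = 97.88 / 0.07250 = 1350 Gt C.
(Equivalently M_new = M × F_new/F_old = 1037 × 97.88/75.18.)

1400 Gt C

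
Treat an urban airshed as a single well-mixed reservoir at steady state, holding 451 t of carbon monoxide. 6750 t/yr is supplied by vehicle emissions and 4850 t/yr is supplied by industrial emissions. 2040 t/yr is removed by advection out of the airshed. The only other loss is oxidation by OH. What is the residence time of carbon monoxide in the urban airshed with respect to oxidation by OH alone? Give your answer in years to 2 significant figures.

0.047 yr

At steady state ΣF_in = ΣF_out.
ΣF_in = 6750 + 4850 = 11600 t/yr.
Oxidation by OH flux = ΣF_in − (2040) = 11600 − 2040 = 9560 t/yr.
τ = M / F = 451 / 9560 = 0.04718 yr.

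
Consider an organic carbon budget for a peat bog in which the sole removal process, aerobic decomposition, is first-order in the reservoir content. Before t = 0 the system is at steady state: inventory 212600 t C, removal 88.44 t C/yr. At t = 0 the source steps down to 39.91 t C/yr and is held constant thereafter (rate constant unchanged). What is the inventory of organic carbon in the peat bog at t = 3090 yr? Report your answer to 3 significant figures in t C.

128000 t C

The sink rate constant is k = F₀/M₀ = 88.44/212600 = 0.0004160 yr⁻¹.
Solving dM/dt = F₁ − kM with M(0) = M₀ gives M(t) = F₁/k + (M₀ − F₁/k)·e^(−kt).
F₁/k = 39.91/0.0004160 = 95939 t C; kt = 0.0004160 × 3090 = 1.285, e^(−kt) = 0.2765.
M(3090) = 95939 + (212600 − 95939) × 0.2765 = 95939 + 32260 = 128200 t C.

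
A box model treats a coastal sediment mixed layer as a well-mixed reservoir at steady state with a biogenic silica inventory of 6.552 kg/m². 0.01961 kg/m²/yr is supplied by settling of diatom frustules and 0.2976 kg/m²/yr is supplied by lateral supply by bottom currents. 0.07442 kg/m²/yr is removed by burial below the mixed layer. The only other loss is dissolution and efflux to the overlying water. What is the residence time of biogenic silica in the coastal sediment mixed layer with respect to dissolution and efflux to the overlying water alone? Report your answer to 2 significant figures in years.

27 yr

At steady state ΣF_in = ΣF_out.
ΣF_in = 0.01961 + 0.2976 = 0.31721 kg/m²/yr.
Dissolution and efflux to the overlying water flux = ΣF_in − (0.07442) = 0.31721 − 0.07442 = 0.2428 kg/m²/yr.
τ = M / F = 6.552 / 0.2428 = 26.99 yr.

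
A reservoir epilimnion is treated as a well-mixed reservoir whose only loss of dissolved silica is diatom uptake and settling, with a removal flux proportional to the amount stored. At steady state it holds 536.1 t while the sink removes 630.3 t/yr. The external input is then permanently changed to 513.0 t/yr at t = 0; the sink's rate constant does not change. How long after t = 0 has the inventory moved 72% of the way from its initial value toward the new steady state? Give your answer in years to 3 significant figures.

τ = M₀/F₀ = 536.1/630.3 = 0.8505 yr.
The remaining gap fraction is e^(−t/τ); 72% covered ⇒ e^(−t/τ) = 0.280.
t = −τ ln(0.280) = 0.8505 × 1.273 = 1.083 yr.

1.08 yr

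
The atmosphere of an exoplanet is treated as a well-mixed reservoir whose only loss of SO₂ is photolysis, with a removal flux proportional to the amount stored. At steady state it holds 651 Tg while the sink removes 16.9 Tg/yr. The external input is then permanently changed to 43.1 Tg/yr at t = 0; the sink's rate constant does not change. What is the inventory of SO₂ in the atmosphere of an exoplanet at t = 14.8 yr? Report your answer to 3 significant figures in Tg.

973 Tg

The sink rate constant is k = F₀/M₀ = 16.9/651 = 0.02596 yr⁻¹.
Solving dM/dt = F₁ − kM with M(0) = M₀ gives M(t) = F₁/k + (M₀ − F₁/k)·e^(−kt).
F₁/k = 43.1/0.02596 = 1660.2 Tg; kt = 0.02596 × 14.8 = 0.3842, e^(−kt) = 0.6810.
M(14.8) = 1660.2 + (651 − 1660.2) × 0.6810 = 1660.2 − 687.3 = 972.96 Tg.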